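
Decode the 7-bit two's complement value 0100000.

Binary: 0100000
Sign bit: 0 (non-negative)
Read directly as an unsigned value:
0100000 = 32
Value: 32



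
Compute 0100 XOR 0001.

XOR: 1 when bits differ
  0100
^ 0001
------
  0101
Decimal: 4 ^ 1 = 5



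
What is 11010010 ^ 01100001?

XOR: 1 when bits differ
  11010010
^ 01100001
----------
  10110011
Decimal: 210 ^ 97 = 179



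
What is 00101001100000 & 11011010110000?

AND: 1 only when both bits are 1
  00101001100000
& 11011010110000
----------------
  00001000100000
Decimal: 2656 & 14000 = 544



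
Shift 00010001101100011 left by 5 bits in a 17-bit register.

Original: 00010001101100011 (decimal 9059)
Shift left by 5 positions
Append 5 zeros on the right and drop the 5 high bits that overflow the 17-bit width
Result: 00110110001100000 (decimal 27744)
Equivalent: 9059 << 5 = 9059 × 2^5 = 289888, truncated to 17 bits = 27744



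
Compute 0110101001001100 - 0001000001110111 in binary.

Method 1 - Direct subtraction (column by column from the right: bit − bit − borrow-in; if negative, add 2 and borrow 1 from the next column):
borrow: 0010001111101110
        0110101001001100
-       0001000001110111
------------------------
        0101100111010101

Method 2 - Add two's complement:
Two's complement of 0001000001110111: invert → 1110111110001000, add 1 → 1110111110001001
  0110101001001100
+ 1110111110001001
------------------
 10101100111010101  (end carry out of the top bit = 1)
Discarding the end carry: 0101100111010101
Decimal check:
  0110101001001100 = 16384 + 8192 + 2048 + 512 + 64 + 8 + 4 = 27212
  0001000001110111 = 4096 + 64 + 32 + 16 + 4 + 2 + 1 = 4215
  27212 - 4215 = 22997, and 0101100111010101 = 16384 + 4096 + 2048 + 256 + 128 + 64 + 16 + 4 + 1 = 22997 ✓



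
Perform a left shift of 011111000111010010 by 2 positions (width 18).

Original: 011111000111010010 (decimal 127442)
Shift left by 2 positions
Append 2 zeros on the right and drop the 2 high bits that overflow the 18-bit width
Result: 111100011101001000 (decimal 247624)
Equivalent: 127442 << 2 = 127442 × 2^2 = 509768, truncated to 18 bits = 247624



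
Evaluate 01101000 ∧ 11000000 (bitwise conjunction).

AND: 1 only when both bits are 1
  01101000
& 11000000
----------
  01000000
Decimal: 104 & 192 = 64



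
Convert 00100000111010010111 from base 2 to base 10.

Sum of powers of 2 for each 1-bit:
2^0 + 2^1 + 2^2 + 2^4 + 2^7 + 2^9 + 2^10 + 2^11 + 2^17
= 1 + 2 + 4 + 16 + 128 + 512 + 1024 + 2048 + 131072
= 134807



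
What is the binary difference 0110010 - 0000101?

Method 1 - Direct subtraction (column by column from the right: bit − bit − borrow-in; if negative, add 2 and borrow 1 from the next column):
borrow: 0011010
        0110010
-       0000101
---------------
        0101101

Method 2 - Add two's complement:
Two's complement of 0000101: invert → 1111010, add 1 → 1111011
  0110010
+ 1111011
---------
 10101101  (end carry out of the top bit = 1)
Discarding the end carry: 0101101
Decimal check:
  0110010 = 32 + 16 + 2 = 50
  0000101 = 4 + 1 = 5
  50 - 5 = 45, and 0101101 = 32 + 8 + 4 + 1 = 45 ✓



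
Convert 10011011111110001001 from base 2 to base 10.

Sum of powers of 2 for each 1-bit:
2^0 + 2^3 + 2^7 + 2^8 + 2^9 + 2^10 + 2^11 + 2^12 + 2^13 + 2^15 + 2^16 + 2^19
= 1 + 8 + 128 + 256 + 512 + 1024 + 2048 + 4096 + 8192 + 32768 + 65536 + 524288
= 638857



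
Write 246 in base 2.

Using repeated division by 2:
246 ÷ 2 = 123 remainder 0
123 ÷ 2 = 61 remainder 1
61 ÷ 2 = 30 remainder 1
30 ÷ 2 = 15 remainder 0
15 ÷ 2 = 7 remainder 1
7 ÷ 2 = 3 remainder 1
3 ÷ 2 = 1 remainder 1
1 ÷ 2 = 0 remainder 1
Reading remainders bottom to top: 11110110



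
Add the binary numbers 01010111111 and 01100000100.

Add column by column from the right: bit + bit + carry-in; write the sum mod 2, carry 1 when the sum is 2 or 3.
carry:  10001111000
        01010111111
+       01100000100
-------------------
       010111000011
(the carry out of the leftmost column, 0, becomes the leading bit)
Decimal check:
  01010111111 = 512 + 128 + 32 + 16 + 8 + 4 + 2 + 1 = 703
  01100000100 = 512 + 256 + 4 = 772
  703 + 772 = 1475, and 010111000011 = 1024 + 256 + 128 + 64 + 2 + 1 = 1475 ✓



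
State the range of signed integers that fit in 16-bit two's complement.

For 16-bit two's complement:
Minimum: -2^15 = -32768
Maximum: 2^15 - 1 = 32767



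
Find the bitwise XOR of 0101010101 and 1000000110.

XOR: 1 when bits differ
  0101010101
^ 1000000110
------------
  1101010011
Decimal: 341 ^ 518 = 851



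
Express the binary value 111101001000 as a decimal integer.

Sum of powers of 2 for each 1-bit:
2^3 + 2^6 + 2^8 + 2^9 + 2^10 + 2^11
= 8 + 64 + 256 + 512 + 1024 + 2048
= 3912



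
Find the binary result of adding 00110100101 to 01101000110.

Add column by column from the right: bit + bit + carry-in; write the sum mod 2, carry 1 when the sum is 2 or 3.
carry:  11000001000
        00110100101
+       01101000110
-------------------
       010011101011
(the carry out of the leftmost column, 0, becomes the leading bit)
Decimal check:
  00110100101 = 256 + 128 + 32 + 4 + 1 = 421
  01101000110 = 512 + 256 + 64 + 4 + 2 = 838
  421 + 838 = 1259, and 010011101011 = 1024 + 128 + 64 + 32 + 8 + 2 + 1 = 1259 ✓



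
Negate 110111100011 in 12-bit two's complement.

Original (sign bit 1, negative): 110111100011
Step 1 - Invert all bits: 001000011100
Step 2 - Add 1: 001000011101
Verification: 110111100011 + 001000011101 = 1000000000000; discarding the end carry (carry out of the top bit) leaves the 12-bit value 000000000000, as required for x + (-x)



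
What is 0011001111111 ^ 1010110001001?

XOR: 1 when bits differ
  0011001111111
^ 1010110001001
---------------
  1001111110110
Decimal: 1663 ^ 5513 = 5110



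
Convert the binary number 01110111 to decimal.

Sum of powers of 2 for each 1-bit:
2^0 + 2^1 + 2^2 + 2^4 + 2^5 + 2^6
= 1 + 2 + 4 + 16 + 32 + 64
= 119



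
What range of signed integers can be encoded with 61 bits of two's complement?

For 61-bit two's complement:
Minimum: -2^60 = -1152921504606846976
Maximum: 2^60 - 1 = 1152921504606846975



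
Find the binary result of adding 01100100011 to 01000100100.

Add column by column from the right: bit + bit + carry-in; write the sum mod 2, carry 1 when the sum is 2 or 3.
carry:  10001000000
        01100100011
+       01000100100
-------------------
       010101000111
(the carry out of the leftmost column, 0, becomes the leading bit)
Decimal check:
  01100100011 = 512 + 256 + 32 + 2 + 1 = 803
  01000100100 = 512 + 32 + 4 = 548
  803 + 548 = 1351, and 010101000111 = 1024 + 256 + 64 + 4 + 2 + 1 = 1351 ✓



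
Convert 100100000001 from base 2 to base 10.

Sum of powers of 2 for each 1-bit:
2^0 + 2^8 + 2^11
= 1 + 256 + 2048
= 2305



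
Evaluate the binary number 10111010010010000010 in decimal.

Sum of powers of 2 for each 1-bit:
2^1 + 2^7 + 2^10 + 2^13 + 2^15 + 2^16 + 2^17 + 2^19
= 2 + 128 + 1024 + 8192 + 32768 + 65536 + 131072 + 524288
= 763010



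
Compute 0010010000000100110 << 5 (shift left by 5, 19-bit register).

Original: 0010010000000100110 (decimal 73766)
Shift left by 5 positions
Append 5 zeros on the right and drop the 5 high bits that overflow the 19-bit width
Result: 1000000010011000000 (decimal 263360)
Equivalent: 73766 << 5 = 73766 × 2^5 = 2360512, truncated to 19 bits = 263360



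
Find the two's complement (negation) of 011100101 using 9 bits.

Original: 011100101
Step 1 - Invert all bits: 100011010
Step 2 - Add 1: 100011011
Verification: 011100101 + 100011011 = 1000000000; discarding the end carry (carry out of the top bit) leaves the 9-bit value 000000000, as required for x + (-x)



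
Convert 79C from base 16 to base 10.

Expand by place value (powers of 16):
Digit values: C = 12
79C = 7 × 16^2 + 9 × 16^1 + 12 × 16^0
= 7 × 256 + 9 × 16 + 12 × 1
= 1792 + 144 + 12
= 1948



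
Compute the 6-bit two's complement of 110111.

Original (sign bit 1, negative): 110111
Step 1 - Invert all bits: 001000
Step 2 - Add 1: 001001
Verification: 110111 + 001001 = 1000000; discarding the end carry (carry out of the top bit) leaves the 6-bit value 000000, as required for x + (-x)



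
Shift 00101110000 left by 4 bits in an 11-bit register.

Original: 00101110000 (decimal 368)
Shift left by 4 positions
Append 4 zeros on the right and drop the 4 high bits that overflow the 11-bit width
Result: 11100000000 (decimal 1792)
Equivalent: 368 << 4 = 368 × 2^4 = 5888, truncated to 11 bits = 1792



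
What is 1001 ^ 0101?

XOR: 1 when bits differ
  1001
^ 0101
------
  1100
Decimal: 9 ^ 5 = 12



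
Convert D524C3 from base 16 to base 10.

Expand by place value (powers of 16):
Digit values: D = 13, C = 12
D524C3 = 13 × 16^5 + 5 × 16^4 + 2 × 16^3 + 4 × 16^2 + 12 × 16^1 + 3 × 16^0
= 13 × 1048576 + 5 × 65536 + 2 × 4096 + 4 × 256 + 12 × 16 + 3 × 1
= 13631488 + 327680 + 8192 + 1024 + 192 + 3
= 13968579



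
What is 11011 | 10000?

OR: 1 when either bit is 1
  11011
| 10000
-------
  11011
Decimal: 27 | 16 = 27



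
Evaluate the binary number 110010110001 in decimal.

Sum of powers of 2 for each 1-bit:
2^0 + 2^4 + 2^5 + 2^7 + 2^10 + 2^11
= 1 + 16 + 32 + 128 + 1024 + 2048
= 3249



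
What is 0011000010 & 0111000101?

AND: 1 only when both bits are 1
  0011000010
& 0111000101
------------
  0011000000
Decimal: 194 & 453 = 192



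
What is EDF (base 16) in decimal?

Expand by place value (powers of 16):
Digit values: E = 14, D = 13, F = 15
EDF = 14 × 16^2 + 13 × 16^1 + 15 × 16^0
= 14 × 256 + 13 × 16 + 15 × 1
= 3584 + 208 + 15
= 3807



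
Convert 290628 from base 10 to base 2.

Using repeated division by 2:
290628 ÷ 2 = 145314 remainder 0
145314 ÷ 2 = 72657 remainder 0
72657 ÷ 2 = 36328 remainder 1
36328 ÷ 2 = 18164 remainder 0
18164 ÷ 2 = 9082 remainder 0
9082 ÷ 2 = 4541 remainder 0
4541 ÷ 2 = 2270 remainder 1
2270 ÷ 2 = 1135 remainder 0
1135 ÷ 2 = 567 remainder 1
567 ÷ 2 = 283 remainder 1
283 ÷ 2 = 141 remainder 1
141 ÷ 2 = 70 remainder 1
70 ÷ 2 = 35 remainder 0
35 ÷ 2 = 17 remainder 1
17 ÷ 2 = 8 remainder 1
8 ÷ 2 = 4 remainder 0
4 ÷ 2 = 2 remainder 0
2 ÷ 2 = 1 remainder 0
1 ÷ 2 = 0 remainder 1
Reading remainders bottom to top: 1000110111101000100



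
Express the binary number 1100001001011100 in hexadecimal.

Group into 4-bit nibbles from right:
  1100 = C
  0010 = 2
  0101 = 5
  1100 = C
Result: C25C



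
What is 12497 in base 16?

Using repeated division by 16 (digits 10–15 are A–F):
12497 ÷ 16 = 781 remainder 1
781 ÷ 16 = 48 remainder 13 (D)
48 ÷ 16 = 3 remainder 0
3 ÷ 16 = 0 remainder 3
Reading remainders bottom to top: 30D1



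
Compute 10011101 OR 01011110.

OR: 1 when either bit is 1
  10011101
| 01011110
----------
  11011111
Decimal: 157 | 94 = 223



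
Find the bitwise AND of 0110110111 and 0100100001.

AND: 1 only when both bits are 1
  0110110111
& 0100100001
------------
  0100100001
Decimal: 439 & 289 = 289



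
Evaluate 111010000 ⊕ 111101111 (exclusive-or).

XOR: 1 when bits differ
  111010000
^ 111101111
-----------
  000111111
Decimal: 464 ^ 495 = 63



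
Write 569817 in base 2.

Using repeated division by 2:
569817 ÷ 2 = 284908 remainder 1
284908 ÷ 2 = 142454 remainder 0
142454 ÷ 2 = 71227 remainder 0
71227 ÷ 2 = 35613 remainder 1
35613 ÷ 2 = 17806 remainder 1
17806 ÷ 2 = 8903 remainder 0
8903 ÷ 2 = 4451 remainder 1
4451 ÷ 2 = 2225 remainder 1
2225 ÷ 2 = 1112 remainder 1
1112 ÷ 2 = 556 remainder 0
556 ÷ 2 = 278 remainder 0
278 ÷ 2 = 139 remainder 0
139 ÷ 2 = 69 remainder 1
69 ÷ 2 = 34 remainder 1
34 ÷ 2 = 17 remainder 0
17 ÷ 2 = 8 remainder 1
8 ÷ 2 = 4 remainder 0
4 ÷ 2 = 2 remainder 0
2 ÷ 2 = 1 remainder 0
1 ÷ 2 = 0 remainder 1
Reading remainders bottom to top: 10001011000111011001



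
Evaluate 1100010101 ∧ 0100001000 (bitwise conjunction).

AND: 1 only when both bits are 1
  1100010101
& 0100001000
------------
  0100000000
Decimal: 789 & 264 = 256



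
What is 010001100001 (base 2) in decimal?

Sum of powers of 2 for each 1-bit:
2^0 + 2^5 + 2^6 + 2^10
= 1 + 32 + 64 + 1024
= 1121



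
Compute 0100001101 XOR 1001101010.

XOR: 1 when bits differ
  0100001101
^ 1001101010
------------
  1101100111
Decimal: 269 ^ 618 = 871



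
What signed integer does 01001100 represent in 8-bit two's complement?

Binary: 01001100
Sign bit: 0 (non-negative)
Read directly as an unsigned value:
01001100 = 64 + 8 + 4 = 76
Value: 76



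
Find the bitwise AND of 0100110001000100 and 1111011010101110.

AND: 1 only when both bits are 1
  0100110001000100
& 1111011010101110
------------------
  0100010000000100
Decimal: 19524 & 63150 = 17412



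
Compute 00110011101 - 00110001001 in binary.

Method 1 - Direct subtraction (column by column from the right: bit − bit − borrow-in; if negative, add 2 and borrow 1 from the next column):
borrow: 00000000000
        00110011101
-       00110001001
-------------------
        00000010100

Method 2 - Add two's complement:
Two's complement of 00110001001: invert → 11001110110, add 1 → 11001110111
  00110011101
+ 11001110111
-------------
 100000010100  (end carry out of the top bit = 1)
Discarding the end carry: 00000010100
Decimal check:
  00110011101 = 256 + 128 + 16 + 8 + 4 + 1 = 413
  00110001001 = 256 + 128 + 8 + 1 = 393
  413 - 393 = 20, and 00000010100 = 16 + 4 = 20 ✓



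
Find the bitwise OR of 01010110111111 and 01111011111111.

OR: 1 when either bit is 1
  01010110111111
| 01111011111111
----------------
  01111111111111
Decimal: 5567 | 7935 = 8191



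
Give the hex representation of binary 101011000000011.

Group into 4-bit nibbles from right:
  0101 = 5
  0110 = 6
  0000 = 0
  0011 = 3
Result: 5603



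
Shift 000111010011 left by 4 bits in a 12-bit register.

Original: 000111010011 (decimal 467)
Shift left by 4 positions
Append 4 zeros on the right and drop the 4 high bits that overflow the 12-bit width
Result: 110100110000 (decimal 3376)
Equivalent: 467 << 4 = 467 × 2^4 = 7472, truncated to 12 bits = 3376



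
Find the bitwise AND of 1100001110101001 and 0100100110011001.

AND: 1 only when both bits are 1
  1100001110101001
& 0100100110011001
------------------
  0100000110001001
Decimal: 50089 & 18841 = 16777



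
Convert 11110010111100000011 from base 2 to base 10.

Sum of powers of 2 for each 1-bit:
2^0 + 2^1 + 2^8 + 2^9 + 2^10 + 2^11 + 2^13 + 2^16 + 2^17 + 2^18 + 2^19
= 1 + 2 + 256 + 512 + 1024 + 2048 + 8192 + 65536 + 131072 + 262144 + 524288
= 995075



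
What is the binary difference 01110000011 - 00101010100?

Method 1 - Direct subtraction (column by column from the right: bit − bit − borrow-in; if negative, add 2 and borrow 1 from the next column):
borrow: 00011111000
        01110000011
-       00101010100
-------------------
        01000101111

Method 2 - Add two's complement:
Two's complement of 00101010100: invert → 11010101011, add 1 → 11010101100
  01110000011
+ 11010101100
-------------
 101000101111  (end carry out of the top bit = 1)
Discarding the end carry: 01000101111
Decimal check:
  01110000011 = 512 + 256 + 128 + 2 + 1 = 899
  00101010100 = 256 + 64 + 16 + 4 = 340
  899 - 340 = 559, and 01000101111 = 512 + 32 + 8 + 4 + 2 + 1 = 559 ✓



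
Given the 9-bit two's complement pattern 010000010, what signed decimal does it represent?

Binary: 010000010
Sign bit: 0 (non-negative)
Read directly as an unsigned value:
010000010 = 128 + 2 = 130
Value: 130



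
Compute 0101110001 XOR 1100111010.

XOR: 1 when bits differ
  0101110001
^ 1100111010
------------
  1001001011
Decimal: 369 ^ 826 = 587



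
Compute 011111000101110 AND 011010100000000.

AND: 1 only when both bits are 1
  011111000101110
& 011010100000000
-----------------
  011010000000000
Decimal: 15918 & 13568 = 13312



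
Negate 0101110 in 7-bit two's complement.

Original: 0101110
Step 1 - Invert all bits: 1010001
Step 2 - Add 1: 1010010
Verification: 0101110 + 1010010 = 10000000; discarding the end carry (carry out of the top bit) leaves the 7-bit value 0000000, as required for x + (-x)



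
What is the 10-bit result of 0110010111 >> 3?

Original: 0110010111 (decimal 407)
Shift right by 3 positions
Drop the 3 low bits; fill with zeros on the left
Result: 0000110010 (decimal 50)
Equivalent: 407 >> 3 = 407 ÷ 2^3 = 50



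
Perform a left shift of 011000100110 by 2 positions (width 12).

Original: 011000100110 (decimal 1574)
Shift left by 2 positions
Append 2 zeros on the right and drop the 2 high bits that overflow the 12-bit width
Result: 100010011000 (decimal 2200)
Equivalent: 1574 << 2 = 1574 × 2^2 = 6296, truncated to 12 bits = 2200



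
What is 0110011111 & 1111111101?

AND: 1 only when both bits are 1
  0110011111
& 1111111101
------------
  0110011101
Decimal: 415 & 1021 = 413



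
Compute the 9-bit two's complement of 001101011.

Original: 001101011
Step 1 - Invert all bits: 110010100
Step 2 - Add 1: 110010101
Verification: 001101011 + 110010101 = 1000000000; discarding the end carry (carry out of the top bit) leaves the 9-bit value 000000000, as required for x + (-x)



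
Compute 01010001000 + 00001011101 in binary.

Add column by column from the right: bit + bit + carry-in; write the sum mod 2, carry 1 when the sum is 2 or 3.
carry:  00000110000
        01010001000
+       00001011101
-------------------
       001011100101
(the carry out of the leftmost column, 0, becomes the leading bit)
Decimal check:
  01010001000 = 512 + 128 + 8 = 648
  00001011101 = 64 + 16 + 8 + 4 + 1 = 93
  648 + 93 = 741, and 001011100101 = 512 + 128 + 64 + 32 + 4 + 1 = 741 ✓



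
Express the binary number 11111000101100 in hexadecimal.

Group into 4-bit nibbles from right:
  0011 = 3
  1110 = E
  0010 = 2
  1100 = C
Result: 3E2C



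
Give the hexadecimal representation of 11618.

Using repeated division by 16 (digits 10–15 are A–F):
11618 ÷ 16 = 726 remainder 2
726 ÷ 16 = 45 remainder 6
45 ÷ 16 = 2 remainder 13 (D)
2 ÷ 16 = 0 remainder 2
Reading remainders bottom to top: 2D62



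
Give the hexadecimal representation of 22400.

Using repeated division by 16 (digits 10–15 are A–F):
22400 ÷ 16 = 1400 remainder 0
1400 ÷ 16 = 87 remainder 8
87 ÷ 16 = 5 remainder 7
5 ÷ 16 = 0 remainder 5
Reading remainders bottom to top: 5780



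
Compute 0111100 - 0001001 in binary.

Method 1 - Direct subtraction (column by column from the right: bit − bit − borrow-in; if negative, add 2 and borrow 1 from the next column):
borrow: 0000110
        0111100
-       0001001
---------------
        0110011

Method 2 - Add two's complement:
Two's complement of 0001001: invert → 1110110, add 1 → 1110111
  0111100
+ 1110111
---------
 10110011  (end carry out of the top bit = 1)
Discarding the end carry: 0110011
Decimal check:
  0111100 = 32 + 16 + 8 + 4 = 60
  0001001 = 8 + 1 = 9
  60 - 9 = 51, and 0110011 = 32 + 16 + 2 + 1 = 51 ✓



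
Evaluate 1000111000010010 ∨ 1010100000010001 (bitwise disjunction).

OR: 1 when either bit is 1
  1000111000010010
| 1010100000010001
------------------
  1010111000010011
Decimal: 36370 | 43025 = 44563



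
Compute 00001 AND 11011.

AND: 1 only when both bits are 1
  00001
& 11011
-------
  00001
Decimal: 1 & 27 = 1



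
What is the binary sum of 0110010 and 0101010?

Add column by column from the right: bit + bit + carry-in; write the sum mod 2, carry 1 when the sum is 2 or 3.
carry:  1000100
        0110010
+       0101010
---------------
       01011100
(the carry out of the leftmost column, 0, becomes the leading bit)
Decimal check:
  0110010 = 32 + 16 + 2 = 50
  0101010 = 32 + 8 + 2 = 42
  50 + 42 = 92, and 01011100 = 64 + 16 + 8 + 4 = 92 ✓



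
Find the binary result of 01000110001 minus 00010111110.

Method 1 - Direct subtraction (column by column from the right: bit − bit − borrow-in; if negative, add 2 and borrow 1 from the next column):
borrow: 01111111100
        01000110001
-       00010111110
-------------------
        00101110011

Method 2 - Add two's complement:
Two's complement of 00010111110: invert → 11101000001, add 1 → 11101000010
  01000110001
+ 11101000010
-------------
 100101110011  (end carry out of the top bit = 1)
Discarding the end carry: 00101110011
Decimal check:
  01000110001 = 512 + 32 + 16 + 1 = 561
  00010111110 = 128 + 32 + 16 + 8 + 4 + 2 = 190
  561 - 190 = 371, and 00101110011 = 256 + 64 + 32 + 16 + 2 + 1 = 371 ✓



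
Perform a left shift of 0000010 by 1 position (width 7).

Original: 0000010 (decimal 2)
Shift left by 1 position
Append 1 zero on the right
Result: 0000100 (decimal 4)
Equivalent: 2 << 1 = 2 × 2^1 = 4



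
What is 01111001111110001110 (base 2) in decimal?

Sum of powers of 2 for each 1-bit:
2^1 + 2^2 + 2^3 + 2^7 + 2^8 + 2^9 + 2^10 + 2^11 + 2^12 + 2^15 + 2^16 + 2^17 + 2^18
= 2 + 4 + 8 + 128 + 256 + 512 + 1024 + 2048 + 4096 + 32768 + 65536 + 131072 + 262144
= 499598



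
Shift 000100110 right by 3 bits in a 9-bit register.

Original: 000100110 (decimal 38)
Shift right by 3 positions
Drop the 3 low bits; fill with zeros on the left
Result: 000000100 (decimal 4)
Equivalent: 38 >> 3 = 38 ÷ 2^3 = 4



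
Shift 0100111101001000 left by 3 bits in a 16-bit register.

Original: 0100111101001000 (decimal 20296)
Shift left by 3 positions
Append 3 zeros on the right and drop the 3 high bits that overflow the 16-bit width
Result: 0111101001000000 (decimal 31296)
Equivalent: 20296 << 3 = 20296 × 2^3 = 162368, truncated to 16 bits = 31296



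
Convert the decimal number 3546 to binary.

Using repeated division by 2:
3546 ÷ 2 = 1773 remainder 0
1773 ÷ 2 = 886 remainder 1
886 ÷ 2 = 443 remainder 0
443 ÷ 2 = 221 remainder 1
221 ÷ 2 = 110 remainder 1
110 ÷ 2 = 55 remainder 0
55 ÷ 2 = 27 remainder 1
27 ÷ 2 = 13 remainder 1
13 ÷ 2 = 6 remainder 1
6 ÷ 2 = 3 remainder 0
3 ÷ 2 = 1 remainder 1
1 ÷ 2 = 0 remainder 1
Reading remainders bottom to top: 110111011010



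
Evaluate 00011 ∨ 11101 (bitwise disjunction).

OR: 1 when either bit is 1
  00011
| 11101
-------
  11111
Decimal: 3 | 29 = 31



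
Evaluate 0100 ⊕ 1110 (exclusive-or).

XOR: 1 when bits differ
  0100
^ 1110
------
  1010
Decimal: 4 ^ 14 = 10



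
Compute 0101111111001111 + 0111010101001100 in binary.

Add column by column from the right: bit + bit + carry-in; write the sum mod 2, carry 1 when the sum is 2 or 3.
carry:  1111111110011000
        0101111111001111
+       0111010101001100
------------------------
       01101010100011011
(the carry out of the leftmost column, 0, becomes the leading bit)
Decimal check:
  0101111111001111 = 16384 + 4096 + 2048 + 1024 + 512 + 256 + 128 + 64 + 8 + 4 + 2 + 1 = 24527
  0111010101001100 = 16384 + 8192 + 4096 + 1024 + 256 + 64 + 8 + 4 = 30028
  24527 + 30028 = 54555, and 01101010100011011 = 32768 + 16384 + 4096 + 1024 + 256 + 16 + 8 + 2 + 1 = 54555 ✓



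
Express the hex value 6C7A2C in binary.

Convert each hex digit to 4 bits:
  6 = 0110
  C = 1100
  7 = 0111
  A = 1010
  2 = 0010
  C = 1100
Concatenate: 011011000111101000101100



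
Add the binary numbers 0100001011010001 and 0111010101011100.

Add column by column from the right: bit + bit + carry-in; write the sum mod 2, carry 1 when the sum is 2 or 3.
carry:  1000111110100000
        0100001011010001
+       0111010101011100
------------------------
       01011100000101101
(the carry out of the leftmost column, 0, becomes the leading bit)
Decimal check:
  0100001011010001 = 16384 + 512 + 128 + 64 + 16 + 1 = 17105
  0111010101011100 = 16384 + 8192 + 4096 + 1024 + 256 + 64 + 16 + 8 + 4 = 30044
  17105 + 30044 = 47149, and 01011100000101101 = 32768 + 8192 + 4096 + 2048 + 32 + 8 + 4 + 1 = 47149 ✓



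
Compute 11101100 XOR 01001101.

XOR: 1 when bits differ
  11101100
^ 01001101
----------
  10100001
Decimal: 236 ^ 77 = 161



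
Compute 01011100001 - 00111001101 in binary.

Method 1 - Direct subtraction (column by column from the right: bit − bit − borrow-in; if negative, add 2 and borrow 1 from the next column):
borrow: 01000111000
        01011100001
-       00111001101
-------------------
        00100010100

Method 2 - Add two's complement:
Two's complement of 00111001101: invert → 11000110010, add 1 → 11000110011
  01011100001
+ 11000110011
-------------
 100100010100  (end carry out of the top bit = 1)
Discarding the end carry: 00100010100
Decimal check:
  01011100001 = 512 + 128 + 64 + 32 + 1 = 737
  00111001101 = 256 + 128 + 64 + 8 + 4 + 1 = 461
  737 - 461 = 276, and 00100010100 = 256 + 16 + 4 = 276 ✓



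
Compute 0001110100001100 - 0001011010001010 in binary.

Method 1 - Direct subtraction (column by column from the right: bit − bit − borrow-in; if negative, add 2 and borrow 1 from the next column):
borrow: 0000110100000100
        0001110100001100
-       0001011010001010
------------------------
        0000011010000010

Method 2 - Add two's complement:
Two's complement of 0001011010001010: invert → 1110100101110101, add 1 → 1110100101110110
  0001110100001100
+ 1110100101110110
------------------
 10000011010000010  (end carry out of the top bit = 1)
Discarding the end carry: 0000011010000010
Decimal check:
  0001110100001100 = 4096 + 2048 + 1024 + 256 + 8 + 4 = 7436
  0001011010001010 = 4096 + 1024 + 512 + 128 + 8 + 2 = 5770
  7436 - 5770 = 1666, and 0000011010000010 = 1024 + 512 + 128 + 2 = 1666 ✓



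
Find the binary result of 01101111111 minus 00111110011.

Method 1 - Direct subtraction (column by column from the right: bit − bit − borrow-in; if negative, add 2 and borrow 1 from the next column):
borrow: 01100000000
        01101111111
-       00111110011
-------------------
        00110001100

Method 2 - Add two's complement:
Two's complement of 00111110011: invert → 11000001100, add 1 → 11000001101
  01101111111
+ 11000001101
-------------
 100110001100  (end carry out of the top bit = 1)
Discarding the end carry: 00110001100
Decimal check:
  01101111111 = 512 + 256 + 64 + 32 + 16 + 8 + 4 + 2 + 1 = 895
  00111110011 = 256 + 128 + 64 + 32 + 16 + 2 + 1 = 499
  895 - 499 = 396, and 00110001100 = 256 + 128 + 8 + 4 = 396 ✓



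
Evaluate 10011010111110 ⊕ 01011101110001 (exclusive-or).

XOR: 1 when bits differ
  10011010111110
^ 01011101110001
----------------
  11000111001111
Decimal: 9918 ^ 6001 = 12751



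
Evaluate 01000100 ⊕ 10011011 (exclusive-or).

XOR: 1 when bits differ
  01000100
^ 10011011
----------
  11011111
Decimal: 68 ^ 155 = 223



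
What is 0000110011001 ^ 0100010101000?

XOR: 1 when bits differ
  0000110011001
^ 0100010101000
---------------
  0100100110001
Decimal: 409 ^ 2216 = 2353



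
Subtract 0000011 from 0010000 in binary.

Method 1 - Direct subtraction (column by column from the right: bit − bit − borrow-in; if negative, add 2 and borrow 1 from the next column):
borrow: 0011110
        0010000
-       0000011
---------------
        0001101

Method 2 - Add two's complement:
Two's complement of 0000011: invert → 1111100, add 1 → 1111101
  0010000
+ 1111101
---------
 10001101  (end carry out of the top bit = 1)
Discarding the end carry: 0001101
Decimal check:
  0010000 = 16
  0000011 = 2 + 1 = 3
  16 - 3 = 13, and 0001101 = 8 + 4 + 1 = 13 ✓



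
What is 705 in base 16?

Using repeated division by 16 (digits 10–15 are A–F):
705 ÷ 16 = 44 remainder 1
44 ÷ 16 = 2 remainder 12 (C)
2 ÷ 16 = 0 remainder 2
Reading remainders bottom to top: 2C1



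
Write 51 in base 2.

Using repeated division by 2:
51 ÷ 2 = 25 remainder 1
25 ÷ 2 = 12 remainder 1
12 ÷ 2 = 6 remainder 0
6 ÷ 2 = 3 remainder 0
3 ÷ 2 = 1 remainder 1
1 ÷ 2 = 0 remainder 1
Reading remainders bottom to top: 110011



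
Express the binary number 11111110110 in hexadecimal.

Group into 4-bit nibbles from right:
  0111 = 7
  1111 = F
  0110 = 6
Result: 7F6



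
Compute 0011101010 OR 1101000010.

OR: 1 when either bit is 1
  0011101010
| 1101000010
------------
  1111101010
Decimal: 234 | 834 = 1002



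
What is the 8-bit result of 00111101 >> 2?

Original: 00111101 (decimal 61)
Shift right by 2 positions
Drop the 2 low bits; fill with zeros on the left
Result: 00001111 (decimal 15)
Equivalent: 61 >> 2 = 61 ÷ 2^2 = 15



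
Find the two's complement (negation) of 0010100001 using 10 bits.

Original: 0010100001
Step 1 - Invert all bits: 1101011110
Step 2 - Add 1: 1101011111
Verification: 0010100001 + 1101011111 = 10000000000; discarding the end carry (carry out of the top bit) leaves the 10-bit value 0000000000, as required for x + (-x)



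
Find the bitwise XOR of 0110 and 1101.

XOR: 1 when bits differ
  0110
^ 1101
------
  1011
Decimal: 6 ^ 13 = 11



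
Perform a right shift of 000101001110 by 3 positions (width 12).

Original: 000101001110 (decimal 334)
Shift right by 3 positions
Drop the 3 low bits; fill with zeros on the left
Result: 000000101001 (decimal 41)
Equivalent: 334 >> 3 = 334 ÷ 2^3 = 41



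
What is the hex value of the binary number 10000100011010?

Group into 4-bit nibbles from right:
  0010 = 2
  0001 = 1
  0001 = 1
  1010 = A
Result: 211A



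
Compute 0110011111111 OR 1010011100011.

OR: 1 when either bit is 1
  0110011111111
| 1010011100011
---------------
  1110011111111
Decimal: 3327 | 5347 = 7423



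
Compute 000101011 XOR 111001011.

XOR: 1 when bits differ
  000101011
^ 111001011
-----------
  111100000
Decimal: 43 ^ 459 = 480



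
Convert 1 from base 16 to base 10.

Expand by place value (powers of 16):
1 = 1 × 16^0
= 1 × 1
= 1



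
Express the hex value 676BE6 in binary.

Convert each hex digit to 4 bits:
  6 = 0110
  7 = 0111
  6 = 0110
  B = 1011
  E = 1110
  6 = 0110
Concatenate: 011001110110101111100110



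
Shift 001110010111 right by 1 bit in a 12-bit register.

Original: 001110010111 (decimal 919)
Shift right by 1 position
Drop the 1 low bit; fill with zero on the left
Result: 000111001011 (decimal 459)
Equivalent: 919 >> 1 = 919 ÷ 2^1 = 459



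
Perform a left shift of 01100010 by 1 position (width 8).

Original: 01100010 (decimal 98)
Shift left by 1 position
Append 1 zero on the right
Result: 11000100 (decimal 196)
Equivalent: 98 << 1 = 98 × 2^1 = 196



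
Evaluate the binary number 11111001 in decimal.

Sum of powers of 2 for each 1-bit:
2^0 + 2^3 + 2^4 + 2^5 + 2^6 + 2^7
= 1 + 8 + 16 + 32 + 64 + 128
= 249



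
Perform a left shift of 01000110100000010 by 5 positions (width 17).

Original: 01000110100000010 (decimal 36098)
Shift left by 5 positions
Append 5 zeros on the right and drop the 5 high bits that overflow the 17-bit width
Result: 11010000001000000 (decimal 106560)
Equivalent: 36098 << 5 = 36098 × 2^5 = 1155136, truncated to 17 bits = 106560



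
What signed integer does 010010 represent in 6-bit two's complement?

Binary: 010010
Sign bit: 0 (non-negative)
Read directly as an unsigned value:
010010 = 16 + 2 = 18
Value: 18



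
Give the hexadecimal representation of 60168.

Using repeated division by 16 (digits 10–15 are A–F):
60168 ÷ 16 = 3760 remainder 8
3760 ÷ 16 = 235 remainder 0
235 ÷ 16 = 14 remainder 11 (B)
14 ÷ 16 = 0 remainder 14 (E)
Reading remainders bottom to top: EB08



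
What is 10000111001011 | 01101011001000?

OR: 1 when either bit is 1
  10000111001011
| 01101011001000
----------------
  11101111001011
Decimal: 8651 | 6856 = 15307



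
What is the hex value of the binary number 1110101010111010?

Group into 4-bit nibbles from right:
  1110 = E
  1010 = A
  1011 = B
  1010 = A
Result: EABA



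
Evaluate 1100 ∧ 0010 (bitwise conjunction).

AND: 1 only when both bits are 1
  1100
& 0010
------
  0000
Decimal: 12 & 2 = 0



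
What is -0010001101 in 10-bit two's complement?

Original: 0010001101
Step 1 - Invert all bits: 1101110010
Step 2 - Add 1: 1101110011
Verification: 0010001101 + 1101110011 = 10000000000; discarding the end carry (carry out of the top bit) leaves the 10-bit value 0000000000, as required for x + (-x)



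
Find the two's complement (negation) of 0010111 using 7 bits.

Original: 0010111
Step 1 - Invert all bits: 1101000
Step 2 - Add 1: 1101001
Verification: 0010111 + 1101001 = 10000000; discarding the end carry (carry out of the top bit) leaves the 7-bit value 0000000, as required for x + (-x)



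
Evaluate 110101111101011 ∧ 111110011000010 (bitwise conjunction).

AND: 1 only when both bits are 1
  110101111101011
& 111110011000010
-----------------
  110100011000010
Decimal: 27627 & 31938 = 26818



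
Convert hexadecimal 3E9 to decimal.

Expand by place value (powers of 16):
Digit values: E = 14
3E9 = 3 × 16^2 + 14 × 16^1 + 9 × 16^0
= 3 × 256 + 14 × 16 + 9 × 1
= 768 + 224 + 9
= 1001



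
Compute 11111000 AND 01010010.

AND: 1 only when both bits are 1
  11111000
& 01010010
----------
  01010000
Decimal: 248 & 82 = 80



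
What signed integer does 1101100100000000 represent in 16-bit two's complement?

Binary: 1101100100000000
Sign bit: 1 (negative)
Invert: 0010011011111111
Add 1:  0010011100000000
Magnitude: 0010011100000000 = 8192 + 1024 + 512 + 256 = 9984
Value: -9984



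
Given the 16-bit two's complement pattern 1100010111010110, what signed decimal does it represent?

Binary: 1100010111010110
Sign bit: 1 (negative)
Invert: 0011101000101001
Add 1:  0011101000101010
Magnitude: 0011101000101010 = 8192 + 4096 + 2048 + 512 + 32 + 8 + 2 = 14890
Value: -14890



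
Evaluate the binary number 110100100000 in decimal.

Sum of powers of 2 for each 1-bit:
2^5 + 2^8 + 2^10 + 2^11
= 32 + 256 + 1024 + 2048
= 3360



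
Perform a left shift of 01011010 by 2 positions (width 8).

Original: 01011010 (decimal 90)
Shift left by 2 positions
Append 2 zeros on the right and drop the 2 high bits that overflow the 8-bit width
Result: 01101000 (decimal 104)
Equivalent: 90 << 2 = 90 × 2^2 = 360, truncated to 8 bits = 104



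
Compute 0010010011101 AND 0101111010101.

AND: 1 only when both bits are 1
  0010010011101
& 0101111010101
---------------
  0000010010101
Decimal: 1181 & 3029 = 149



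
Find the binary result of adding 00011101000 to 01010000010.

Add column by column from the right: bit + bit + carry-in; write the sum mod 2, carry 1 when the sum is 2 or 3.
carry:  00100000000
        00011101000
+       01010000010
-------------------
       001101101010
(the carry out of the leftmost column, 0, becomes the leading bit)
Decimal check:
  00011101000 = 128 + 64 + 32 + 8 = 232
  01010000010 = 512 + 128 + 2 = 642
  232 + 642 = 874, and 001101101010 = 512 + 256 + 64 + 32 + 8 + 2 = 874 ✓



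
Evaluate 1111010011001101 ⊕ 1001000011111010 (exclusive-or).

XOR: 1 when bits differ
  1111010011001101
^ 1001000011111010
------------------
  0110010000110111
Decimal: 62669 ^ 37114 = 25655



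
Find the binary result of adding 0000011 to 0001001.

Add column by column from the right: bit + bit + carry-in; write the sum mod 2, carry 1 when the sum is 2 or 3.
carry:  0000110
        0000011
+       0001001
---------------
       00001100
(the carry out of the leftmost column, 0, becomes the leading bit)
Decimal check:
  0000011 = 2 + 1 = 3
  0001001 = 8 + 1 = 9
  3 + 9 = 12, and 00001100 = 8 + 4 = 12 ✓



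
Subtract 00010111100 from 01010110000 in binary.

Method 1 - Direct subtraction (column by column from the right: bit − bit − borrow-in; if negative, add 2 and borrow 1 from the next column):
borrow: 01111111000
        01010110000
-       00010111100
-------------------
        00111110100

Method 2 - Add two's complement:
Two's complement of 00010111100: invert → 11101000011, add 1 → 11101000100
  01010110000
+ 11101000100
-------------
 100111110100  (end carry out of the top bit = 1)
Discarding the end carry: 00111110100
Decimal check:
  01010110000 = 512 + 128 + 32 + 16 = 688
  00010111100 = 128 + 32 + 16 + 8 + 4 = 188
  688 - 188 = 500, and 00111110100 = 256 + 128 + 64 + 32 + 16 + 4 = 500 ✓



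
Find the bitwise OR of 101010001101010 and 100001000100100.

OR: 1 when either bit is 1
  101010001101010
| 100001000100100
-----------------
  101011001101110
Decimal: 21610 | 16932 = 22126



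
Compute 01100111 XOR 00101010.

XOR: 1 when bits differ
  01100111
^ 00101010
----------
  01001101
Decimal: 103 ^ 42 = 77



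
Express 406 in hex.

Using repeated division by 16 (digits 10–15 are A–F):
406 ÷ 16 = 25 remainder 6
25 ÷ 16 = 1 remainder 9
1 ÷ 16 = 0 remainder 1
Reading remainders bottom to top: 196



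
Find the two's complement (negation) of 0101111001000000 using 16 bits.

Original: 0101111001000000
Step 1 - Invert all bits: 1010000110111111
Step 2 - Add 1: 1010000111000000
Verification: 0101111001000000 + 1010000111000000 = 10000000000000000; discarding the end carry (carry out of the top bit) leaves the 16-bit value 0000000000000000, as required for x + (-x)



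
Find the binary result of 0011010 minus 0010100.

Method 1 - Direct subtraction (column by column from the right: bit − bit − borrow-in; if negative, add 2 and borrow 1 from the next column):
borrow: 0001000
        0011010
-       0010100
---------------
        0000110

Method 2 - Add two's complement:
Two's complement of 0010100: invert → 1101011, add 1 → 1101100
  0011010
+ 1101100
---------
 10000110  (end carry out of the top bit = 1)
Discarding the end carry: 0000110
Decimal check:
  0011010 = 16 + 8 + 2 = 26
  0010100 = 16 + 4 = 20
  26 - 20 = 6, and 0000110 = 4 + 2 = 6 ✓



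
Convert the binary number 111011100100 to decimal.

Sum of powers of 2 for each 1-bit:
2^2 + 2^5 + 2^6 + 2^7 + 2^9 + 2^10 + 2^11
= 4 + 32 + 64 + 128 + 512 + 1024 + 2048
= 3812



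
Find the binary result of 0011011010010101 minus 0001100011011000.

Method 1 - Direct subtraction (column by column from the right: bit − bit − borrow-in; if negative, add 2 and borrow 1 from the next column):
borrow: 0011001111110000
        0011011010010101
-       0001100011011000
------------------------
        0001110110111101

Method 2 - Add two's complement:
Two's complement of 0001100011011000: invert → 1110011100100111, add 1 → 1110011100101000
  0011011010010101
+ 1110011100101000
------------------
 10001110110111101  (end carry out of the top bit = 1)
Discarding the end carry: 0001110110111101
Decimal check:
  0011011010010101 = 8192 + 4096 + 1024 + 512 + 128 + 16 + 4 + 1 = 13973
  0001100011011000 = 4096 + 2048 + 128 + 64 + 16 + 8 = 6360
  13973 - 6360 = 7613, and 0001110110111101 = 4096 + 2048 + 1024 + 256 + 128 + 32 + 16 + 8 + 4 + 1 = 7613 ✓



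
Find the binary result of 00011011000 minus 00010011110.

Method 1 - Direct subtraction (column by column from the right: bit − bit − borrow-in; if negative, add 2 and borrow 1 from the next column):
borrow: 00001111100
        00011011000
-       00010011110
-------------------
        00000111010

Method 2 - Add two's complement:
Two's complement of 00010011110: invert → 11101100001, add 1 → 11101100010
  00011011000
+ 11101100010
-------------
 100000111010  (end carry out of the top bit = 1)
Discarding the end carry: 00000111010
Decimal check:
  00011011000 = 128 + 64 + 16 + 8 = 216
  00010011110 = 128 + 16 + 8 + 4 + 2 = 158
  216 - 158 = 58, and 00000111010 = 32 + 16 + 8 + 2 = 58 ✓



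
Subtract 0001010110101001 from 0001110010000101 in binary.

Method 1 - Direct subtraction (column by column from the right: bit − bit − borrow-in; if negative, add 2 and borrow 1 from the next column):
borrow: 0000111111110000
        0001110010000101
-       0001010110101001
------------------------
        0000011011011100

Method 2 - Add two's complement:
Two's complement of 0001010110101001: invert → 1110101001010110, add 1 → 1110101001010111
  0001110010000101
+ 1110101001010111
------------------
 10000011011011100  (end carry out of the top bit = 1)
Discarding the end carry: 0000011011011100
Decimal check:
  0001110010000101 = 4096 + 2048 + 1024 + 128 + 4 + 1 = 7301
  0001010110101001 = 4096 + 1024 + 256 + 128 + 32 + 8 + 1 = 5545
  7301 - 5545 = 1756, and 0000011011011100 = 1024 + 512 + 128 + 64 + 16 + 8 + 4 = 1756 ✓

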